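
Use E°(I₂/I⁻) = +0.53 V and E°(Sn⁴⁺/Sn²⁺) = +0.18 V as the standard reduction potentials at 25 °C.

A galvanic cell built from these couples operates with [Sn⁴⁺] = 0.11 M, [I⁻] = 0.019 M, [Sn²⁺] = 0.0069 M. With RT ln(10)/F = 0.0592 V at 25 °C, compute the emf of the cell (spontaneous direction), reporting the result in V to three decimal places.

+0.416 V

I₂/I⁻ is the cathode (higher E°), Sn⁴⁺/Sn²⁺ the anode: E°cell = +0.53 − (+0.18) = +0.35 V, n = 2.
Overall: I₂(s) + Sn²⁺(aq) → 2 I⁻(aq) + Sn⁴⁺(aq)
Q = [I⁻]^2·[Sn⁴⁺] / ([Sn²⁺]); log Q = -2.240.
E = E° − (0.0592/n) log Q = +0.35 − (0.0592/2)(-2.240) = +0.416 V.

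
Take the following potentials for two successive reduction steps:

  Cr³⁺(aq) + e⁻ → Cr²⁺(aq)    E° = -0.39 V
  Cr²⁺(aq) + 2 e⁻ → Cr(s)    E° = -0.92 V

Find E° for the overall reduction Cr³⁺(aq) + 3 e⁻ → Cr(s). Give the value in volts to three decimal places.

Standard free energies of sequential steps add: ΔG°₃ = ΔG°₁ + ΔG°₂, so n₃E°₃ = n₁E°₁ + n₂E°₂.
E°₃ = (1×-0.39 + 2×-0.92) / 3 = (-2.230) / 3 = -0.743 V.

-0.743 V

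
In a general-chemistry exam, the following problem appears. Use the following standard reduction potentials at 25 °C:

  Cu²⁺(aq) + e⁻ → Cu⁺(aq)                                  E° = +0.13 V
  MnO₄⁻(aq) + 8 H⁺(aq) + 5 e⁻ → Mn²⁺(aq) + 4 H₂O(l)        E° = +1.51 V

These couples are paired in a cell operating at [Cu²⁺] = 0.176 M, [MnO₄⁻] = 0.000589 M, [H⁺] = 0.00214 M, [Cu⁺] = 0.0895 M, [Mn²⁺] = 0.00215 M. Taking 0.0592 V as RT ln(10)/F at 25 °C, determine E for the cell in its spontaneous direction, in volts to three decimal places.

MnO₄⁻/Mn²⁺ is the cathode (higher E°), Cu²⁺/Cu⁺ the anode: E°cell = +1.51 − (+0.13) = +1.38 V, n = 5.
Overall: MnO₄⁻(aq) + 8 H⁺(aq) + 5 Cu⁺(aq) → Mn²⁺(aq) + 4 H₂O(l) + 5 Cu²⁺(aq)
Q = [Mn²⁺]·[Cu²⁺]^5 / ([MnO₄⁻]·[H⁺]^8·[Cu⁺]^5); log Q = 23.387.
E = E° − (0.0592/n) log Q = +1.38 − (0.0592/5)(23.387) = +1.103 V.

+1.103 V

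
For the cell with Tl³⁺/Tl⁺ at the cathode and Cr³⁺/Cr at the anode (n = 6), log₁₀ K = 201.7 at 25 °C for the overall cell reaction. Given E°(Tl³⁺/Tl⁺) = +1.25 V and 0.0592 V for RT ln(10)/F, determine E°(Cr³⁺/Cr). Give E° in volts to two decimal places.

-0.74 V

E°cell = (0.0592/n)·log K = (0.0592/6)(201.7) = +1.990 V.
Since Tl³⁺/Tl⁺ is the cathode and Cr³⁺/Cr the anode, E°cell = E°(Tl³⁺/Tl⁺) − E°(Cr³⁺/Cr).
So E°(Cr³⁺/Cr) = E°(Tl³⁺/Tl⁺) − E°cell = (+1.25) − (+1.990) = -0.74 V.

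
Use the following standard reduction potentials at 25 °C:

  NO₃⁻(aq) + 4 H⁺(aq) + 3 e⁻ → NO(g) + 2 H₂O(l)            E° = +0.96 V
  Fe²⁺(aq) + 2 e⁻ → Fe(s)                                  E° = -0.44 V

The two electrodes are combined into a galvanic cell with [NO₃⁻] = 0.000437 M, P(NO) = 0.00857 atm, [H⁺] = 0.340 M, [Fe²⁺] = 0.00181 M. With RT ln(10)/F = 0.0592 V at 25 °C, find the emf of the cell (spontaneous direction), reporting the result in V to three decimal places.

+1.419 V

NO₃⁻/NO is the cathode (higher E°), Fe²⁺/Fe the anode: E°cell = +0.96 − (-0.44) = +1.40 V, n = 6.
Overall: 2 NO₃⁻(aq) + 8 H⁺(aq) + 3 Fe(s) → 2 NO(g) + 4 H₂O(l) + 3 Fe²⁺(aq)
Q = P(NO)^2·[Fe²⁺]^3 / ([NO₃⁻]^2·[H⁺]^8); log Q = -1.894.
E = E° − (0.0592/n) log Q = +1.40 − (0.0592/6)(-1.894) = +1.419 V.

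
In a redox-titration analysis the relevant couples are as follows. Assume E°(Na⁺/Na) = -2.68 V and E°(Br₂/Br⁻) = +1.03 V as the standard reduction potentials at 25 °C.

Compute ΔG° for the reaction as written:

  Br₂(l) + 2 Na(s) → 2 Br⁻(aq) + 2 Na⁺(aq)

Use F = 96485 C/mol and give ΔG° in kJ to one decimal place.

-715.9 kJ

As written, Br₂/Br⁻ is reduced (cathode) and Na⁺/Na is oxidised (anode), so E°cell = (+1.03) − (-2.68) = +3.71 V.
Balancing electrons gives n = 2.
ΔG° = −nFE° = −(2)(96485)(+3.71) = -715,919 J = -715.9 kJ.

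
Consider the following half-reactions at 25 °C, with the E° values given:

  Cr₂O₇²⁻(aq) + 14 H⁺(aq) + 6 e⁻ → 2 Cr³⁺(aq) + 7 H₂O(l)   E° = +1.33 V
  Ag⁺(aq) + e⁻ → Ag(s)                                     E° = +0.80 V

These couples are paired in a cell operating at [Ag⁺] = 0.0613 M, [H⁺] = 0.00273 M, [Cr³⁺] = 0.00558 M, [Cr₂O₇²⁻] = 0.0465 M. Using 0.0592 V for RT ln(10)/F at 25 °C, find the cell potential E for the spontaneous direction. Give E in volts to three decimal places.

+0.279 V

Cr₂O₇²⁻/Cr³⁺ is the cathode (higher E°), Ag⁺/Ag the anode: E°cell = +1.33 − (+0.80) = +0.53 V, n = 6.
Overall: Cr₂O₇²⁻(aq) + 14 H⁺(aq) + 6 Ag(s) → 2 Cr³⁺(aq) + 7 H₂O(l) + 6 Ag⁺(aq)
Q = [Cr³⁺]^2·[Ag⁺]^6 / ([Cr₂O₇²⁻]·[H⁺]^14); log Q = 25.444.
E = E° − (0.0592/n) log Q = +0.53 − (0.0592/6)(25.444) = +0.279 V.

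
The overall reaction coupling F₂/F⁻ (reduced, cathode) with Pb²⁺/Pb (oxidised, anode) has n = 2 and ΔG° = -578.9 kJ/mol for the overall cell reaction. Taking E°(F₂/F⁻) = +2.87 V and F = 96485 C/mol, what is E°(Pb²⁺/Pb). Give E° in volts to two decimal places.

E°cell = −ΔG°/(nF) = −(-578.9×10³)/((2)(96485)) = +3.000 V.
Since F₂/F⁻ is the cathode and Pb²⁺/Pb the anode, E°cell = E°(F₂/F⁻) − E°(Pb²⁺/Pb).
So E°(Pb²⁺/Pb) = E°(F₂/F⁻) − E°cell = (+2.87) − (+3.000) = -0.13 V.

-0.13 V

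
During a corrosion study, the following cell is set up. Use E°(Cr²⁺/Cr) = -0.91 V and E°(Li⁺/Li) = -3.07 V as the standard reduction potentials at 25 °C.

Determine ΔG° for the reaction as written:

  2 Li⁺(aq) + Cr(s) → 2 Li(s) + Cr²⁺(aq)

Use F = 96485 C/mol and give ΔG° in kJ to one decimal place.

As written, Li⁺/Li is reduced (cathode) and Cr²⁺/Cr is oxidised (anode), so E°cell = (-3.07) − (-0.91) = -2.16 V.
Balancing electrons gives n = 2.
ΔG° = −nFE° = −(2)(96485)(-2.16) = 416,815 J = +416.8 kJ.

+416.8 kJ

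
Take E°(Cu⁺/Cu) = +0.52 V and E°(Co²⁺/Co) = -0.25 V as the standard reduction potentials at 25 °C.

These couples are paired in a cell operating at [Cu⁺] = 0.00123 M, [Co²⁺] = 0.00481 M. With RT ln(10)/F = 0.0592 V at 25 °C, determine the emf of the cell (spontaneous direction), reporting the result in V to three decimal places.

+0.666 V

Cu⁺/Cu is the cathode (higher E°), Co²⁺/Co the anode: E°cell = +0.52 − (-0.25) = +0.77 V, n = 2.
Overall: 2 Cu⁺(aq) + Co(s) → 2 Cu(s) + Co²⁺(aq)
Q = [Co²⁺] / ([Cu⁺]^2); log Q = 3.502.
E = E° − (0.0592/n) log Q = +0.77 − (0.0592/2)(3.502) = +0.666 V.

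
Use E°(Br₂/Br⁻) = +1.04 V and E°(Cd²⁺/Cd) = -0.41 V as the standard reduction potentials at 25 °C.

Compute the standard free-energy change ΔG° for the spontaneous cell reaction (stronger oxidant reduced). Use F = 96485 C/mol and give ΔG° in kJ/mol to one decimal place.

-279.8 kJ/mol

Br₂/Br⁻ (E° = +1.04 V) is the cathode; Cd²⁺/Cd (E° = -0.41 V) is the anode, so E°cell = +1.45 V.
Balancing electrons gives n = 2 (lcm of 2 and 2).
ΔG° = −nFE° = −(2)(96485)(+1.45) = -279,806 J = -279.8 kJ/mol.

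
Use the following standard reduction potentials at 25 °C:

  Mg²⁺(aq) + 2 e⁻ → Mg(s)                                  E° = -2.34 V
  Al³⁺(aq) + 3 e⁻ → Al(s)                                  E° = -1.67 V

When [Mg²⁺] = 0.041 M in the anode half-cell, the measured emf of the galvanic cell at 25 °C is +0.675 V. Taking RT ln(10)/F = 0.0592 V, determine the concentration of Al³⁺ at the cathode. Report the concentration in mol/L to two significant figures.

0.015 M

Al³⁺/Al is the cathode, Mg²⁺/Mg the anode: E°cell = +0.67 V, n = 6.
Overall reaction: 2 Al³⁺(aq) + 3 Mg(s) → 2 Al(s) + 3 Mg²⁺(aq); Q = [Mg²⁺]^3/[Al³⁺]^2.
From E = E° − (0.0592/n) log Q: log Q = (E° − E)·n/0.0592 = (+0.67 − (+0.675))·6/0.0592 = -0.5068.
So 2·log[Al³⁺] = 3·log(0.041) − log Q = -4.1616 − (-0.5068) = -3.6548; log[Al³⁺] = -3.6548 / 2 = -1.8274; [Al³⁺] = 10^(-1.8274) ≈ 0.015 M.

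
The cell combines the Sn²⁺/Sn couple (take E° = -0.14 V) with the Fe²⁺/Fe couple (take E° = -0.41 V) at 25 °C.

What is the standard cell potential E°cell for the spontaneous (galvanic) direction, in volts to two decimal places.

+0.27 V

The Sn²⁺/Sn couple has the higher reduction potential, so it is the cathode; Fe²⁺/Fe is oxidised at the anode.
E°cell = E°(cathode) − E°(anode) = (-0.14) − (-0.41) = +0.27 V.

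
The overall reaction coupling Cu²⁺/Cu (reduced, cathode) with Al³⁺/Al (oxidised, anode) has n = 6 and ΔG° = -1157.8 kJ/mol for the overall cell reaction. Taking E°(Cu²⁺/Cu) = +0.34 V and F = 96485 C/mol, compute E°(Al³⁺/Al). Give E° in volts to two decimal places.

E°cell = −ΔG°/(nF) = −(-1157.8×10³)/((6)(96485)) = +2.000 V.
Since Cu²⁺/Cu is the cathode and Al³⁺/Al the anode, E°cell = E°(Cu²⁺/Cu) − E°(Al³⁺/Al).
So E°(Al³⁺/Al) = E°(Cu²⁺/Cu) − E°cell = (+0.34) − (+2.000) = -1.66 V.

-1.66 V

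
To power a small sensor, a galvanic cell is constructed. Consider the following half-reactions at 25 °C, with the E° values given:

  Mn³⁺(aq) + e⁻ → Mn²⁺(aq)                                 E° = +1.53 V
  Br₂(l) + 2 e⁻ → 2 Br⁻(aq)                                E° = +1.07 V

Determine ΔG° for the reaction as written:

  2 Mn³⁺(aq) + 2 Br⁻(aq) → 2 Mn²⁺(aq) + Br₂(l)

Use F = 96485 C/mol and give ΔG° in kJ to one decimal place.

-88.8 kJ

As written, Mn³⁺/Mn²⁺ is reduced (cathode) and Br₂/Br⁻ is oxidised (anode), so E°cell = (+1.53) − (+1.07) = +0.46 V.
Balancing electrons gives n = 2.
ΔG° = −nFE° = −(2)(96485)(+0.46) = -88,766 J = -88.8 kJ.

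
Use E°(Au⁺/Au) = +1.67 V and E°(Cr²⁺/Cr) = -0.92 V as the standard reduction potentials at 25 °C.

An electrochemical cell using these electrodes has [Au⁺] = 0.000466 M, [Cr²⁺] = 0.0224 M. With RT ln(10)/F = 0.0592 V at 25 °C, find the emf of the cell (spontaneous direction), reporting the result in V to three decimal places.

Au⁺/Au is the cathode (higher E°), Cr²⁺/Cr the anode: E°cell = +1.67 − (-0.92) = +2.59 V, n = 2.
Overall: 2 Au⁺(aq) + Cr(s) → 2 Au(s) + Cr²⁺(aq)
Q = [Cr²⁺] / ([Au⁺]^2); log Q = 5.013.
E = E° − (0.0592/n) log Q = +2.59 − (0.0592/2)(5.013) = +2.442 V.

+2.442 V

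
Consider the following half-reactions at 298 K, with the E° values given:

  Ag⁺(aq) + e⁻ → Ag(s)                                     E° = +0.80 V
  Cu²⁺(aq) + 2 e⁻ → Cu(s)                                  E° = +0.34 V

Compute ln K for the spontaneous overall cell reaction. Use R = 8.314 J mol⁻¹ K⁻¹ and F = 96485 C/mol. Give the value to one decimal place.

Cathode: Ag⁺/Ag; anode: Cu²⁺/Cu. E°cell = (+0.80) − (+0.34) = +0.46 V, with n = 2.
ΔG° = −nFE° = −RT ln K, so ln K = nFE°/(RT) = (2)(96485)(+0.46) / ((8.314)(298)) = 35.828.

35.8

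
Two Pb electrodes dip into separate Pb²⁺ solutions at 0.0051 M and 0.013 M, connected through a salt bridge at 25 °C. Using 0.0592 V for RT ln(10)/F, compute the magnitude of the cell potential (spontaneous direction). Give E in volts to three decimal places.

For a concentration cell E°cell = 0. The 0.013 M side is the cathode (reduction is favoured where [Pb²⁺] is higher).
With n = 2, E = −(0.0592/2) log([Pb²⁺]ₐₙ/[Pb²⁺]꜀ₐₜ) = −(0.0592/2) log(0.0051/0.013) = −(0.0592/2)(-0.406) = +0.012 V.

+0.012 V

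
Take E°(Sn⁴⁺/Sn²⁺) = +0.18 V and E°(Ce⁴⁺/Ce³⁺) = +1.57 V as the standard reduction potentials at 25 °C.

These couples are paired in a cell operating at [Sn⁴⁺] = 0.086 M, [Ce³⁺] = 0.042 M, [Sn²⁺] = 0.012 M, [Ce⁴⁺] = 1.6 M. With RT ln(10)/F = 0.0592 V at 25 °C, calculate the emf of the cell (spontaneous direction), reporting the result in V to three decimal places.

+1.458 V

Ce⁴⁺/Ce³⁺ is the cathode (higher E°), Sn⁴⁺/Sn²⁺ the anode: E°cell = +1.57 − (+0.18) = +1.39 V, n = 2.
Overall: 2 Ce⁴⁺(aq) + Sn²⁺(aq) → 2 Ce³⁺(aq) + Sn⁴⁺(aq)
Q = [Ce³⁺]^2·[Sn⁴⁺] / ([Ce⁴⁺]^2·[Sn²⁺]); log Q = -2.306.
E = E° − (0.0592/n) log Q = +1.39 − (0.0592/2)(-2.306) = +1.458 V.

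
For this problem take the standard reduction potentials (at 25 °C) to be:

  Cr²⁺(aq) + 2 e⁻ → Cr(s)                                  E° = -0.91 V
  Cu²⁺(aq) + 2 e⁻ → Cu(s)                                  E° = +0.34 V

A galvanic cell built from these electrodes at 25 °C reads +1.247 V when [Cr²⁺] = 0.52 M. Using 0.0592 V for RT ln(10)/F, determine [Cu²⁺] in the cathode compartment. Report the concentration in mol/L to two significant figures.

0.41 M

Cu²⁺/Cu is the cathode, Cr²⁺/Cr the anode: E°cell = +1.25 V, n = 2.
Overall reaction: Cu²⁺(aq) + Cr(s) → Cu(s) + Cr²⁺(aq); Q = [Cr²⁺]^1/[Cu²⁺]^1.
From E = E° − (0.0592/n) log Q: log Q = (E° − E)·n/0.0592 = (+1.25 − (+1.247))·2/0.0592 = 0.1014.
So 1·log[Cu²⁺] = 1·log(0.52) − log Q = -0.2840 − (0.1014) = -0.3854; [Cu²⁺] = 10^(-0.3854) ≈ 0.41 M.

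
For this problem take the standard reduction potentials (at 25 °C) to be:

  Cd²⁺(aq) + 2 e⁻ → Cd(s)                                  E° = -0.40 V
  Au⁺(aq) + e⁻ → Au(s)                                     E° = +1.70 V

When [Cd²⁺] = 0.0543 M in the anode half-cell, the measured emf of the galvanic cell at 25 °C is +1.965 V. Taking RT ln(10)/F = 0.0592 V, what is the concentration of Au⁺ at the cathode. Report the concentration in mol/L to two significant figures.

Au⁺/Au is the cathode, Cd²⁺/Cd the anode: E°cell = +2.10 V, n = 2.
Overall reaction: 2 Au⁺(aq) + Cd(s) → 2 Au(s) + Cd²⁺(aq); Q = [Cd²⁺]^1/[Au⁺]^2.
From E = E° − (0.0592/n) log Q: log Q = (E° − E)·n/0.0592 = (+2.10 − (+1.965))·2/0.0592 = 4.5608.
So 2·log[Au⁺] = 1·log(0.0543) − log Q = -1.2652 − (4.5608) = -5.8260; log[Au⁺] = -5.8260 / 2 = -2.9130; [Au⁺] = 10^(-2.9130) ≈ 0.0012 M.

0.0012 M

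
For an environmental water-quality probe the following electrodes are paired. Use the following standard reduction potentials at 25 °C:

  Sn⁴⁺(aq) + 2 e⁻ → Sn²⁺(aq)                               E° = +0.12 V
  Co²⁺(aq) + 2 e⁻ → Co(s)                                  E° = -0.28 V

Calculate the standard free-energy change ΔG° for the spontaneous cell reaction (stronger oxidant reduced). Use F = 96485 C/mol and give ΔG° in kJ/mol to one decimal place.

Sn⁴⁺/Sn²⁺ (E° = +0.12 V) is the cathode; Co²⁺/Co (E° = -0.28 V) is the anode, so E°cell = +0.40 V.
Balancing electrons gives n = 2 (lcm of 2 and 2).
ΔG° = −nFE° = −(2)(96485)(+0.40) = -77,188 J = -77.2 kJ/mol.

-77.2 kJ/mol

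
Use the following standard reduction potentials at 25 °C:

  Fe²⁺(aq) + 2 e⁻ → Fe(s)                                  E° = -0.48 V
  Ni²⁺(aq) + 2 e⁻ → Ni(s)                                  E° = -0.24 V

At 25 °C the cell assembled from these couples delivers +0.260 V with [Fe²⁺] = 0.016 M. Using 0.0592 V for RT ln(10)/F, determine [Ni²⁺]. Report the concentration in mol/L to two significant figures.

0.076 M

Ni²⁺/Ni is the cathode, Fe²⁺/Fe the anode: E°cell = +0.24 V, n = 2.
Overall reaction: Ni²⁺(aq) + Fe(s) → Ni(s) + Fe²⁺(aq); Q = [Fe²⁺]^1/[Ni²⁺]^1.
From E = E° − (0.0592/n) log Q: log Q = (E° − E)·n/0.0592 = (+0.24 − (+0.260))·2/0.0592 = -0.6757.
So 1·log[Ni²⁺] = 1·log(0.016) − log Q = -1.7959 − (-0.6757) = -1.1202; [Ni²⁺] = 10^(-1.1202) ≈ 0.076 M.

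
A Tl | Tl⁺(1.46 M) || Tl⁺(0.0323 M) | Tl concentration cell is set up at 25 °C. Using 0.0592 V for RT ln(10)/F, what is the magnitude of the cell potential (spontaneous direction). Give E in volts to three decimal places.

For a concentration cell E°cell = 0. The 1.46 M side is the cathode (reduction is favoured where [Tl⁺] is higher).
With n = 1, E = −(0.0592/1) log([Tl⁺]ₐₙ/[Tl⁺]꜀ₐₜ) = −(0.0592/1) log(0.0323/1.46) = −(0.0592/1)(-1.655) = +0.098 V.

+0.098 V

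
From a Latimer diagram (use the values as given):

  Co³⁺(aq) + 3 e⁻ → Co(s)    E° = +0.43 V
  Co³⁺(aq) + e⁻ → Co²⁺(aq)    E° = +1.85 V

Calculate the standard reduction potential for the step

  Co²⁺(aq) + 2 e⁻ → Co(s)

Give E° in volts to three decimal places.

-0.280 V

Sequential free energies add, so n₃E°₃ = n₁E°₁ + n₂E°₂.
With n₃ = 3, and the known step contributing 1×(+1.85) V, the unknown satisfies 2·E° = 3×(+0.43) − 1×(+1.85) = -0.560.
E° = -0.560 / 2 = -0.280 V.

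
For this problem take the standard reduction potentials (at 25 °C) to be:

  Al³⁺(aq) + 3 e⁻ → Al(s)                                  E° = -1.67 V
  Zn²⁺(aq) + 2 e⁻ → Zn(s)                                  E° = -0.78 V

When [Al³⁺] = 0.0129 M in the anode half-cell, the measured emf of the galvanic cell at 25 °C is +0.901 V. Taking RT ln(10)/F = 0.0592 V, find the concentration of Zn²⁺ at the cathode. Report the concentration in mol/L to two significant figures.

0.13 M

Zn²⁺/Zn is the cathode, Al³⁺/Al the anode: E°cell = +0.89 V, n = 6.
Overall reaction: 3 Zn²⁺(aq) + 2 Al(s) → 3 Zn(s) + 2 Al³⁺(aq); Q = [Al³⁺]^2/[Zn²⁺]^3.
From E = E° − (0.0592/n) log Q: log Q = (E° − E)·n/0.0592 = (+0.89 − (+0.901))·6/0.0592 = -1.1149.
So 3·log[Zn²⁺] = 2·log(0.0129) − log Q = -3.7788 − (-1.1149) = -2.6639; log[Zn²⁺] = -2.6639 / 3 = -0.8880; [Zn²⁺] = 10^(-0.8880) ≈ 0.13 M.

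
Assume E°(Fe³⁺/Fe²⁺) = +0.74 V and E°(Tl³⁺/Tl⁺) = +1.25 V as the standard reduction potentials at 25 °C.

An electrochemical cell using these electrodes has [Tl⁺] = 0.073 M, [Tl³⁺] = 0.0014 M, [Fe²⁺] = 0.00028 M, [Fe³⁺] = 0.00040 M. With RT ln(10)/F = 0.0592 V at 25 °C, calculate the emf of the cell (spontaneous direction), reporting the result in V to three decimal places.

+0.450 V

Tl³⁺/Tl⁺ is the cathode (higher E°), Fe³⁺/Fe²⁺ the anode: E°cell = +1.25 − (+0.74) = +0.51 V, n = 2.
Overall: Tl³⁺(aq) + 2 Fe²⁺(aq) → Tl⁺(aq) + 2 Fe³⁺(aq)
Q = [Tl⁺]·[Fe³⁺]^2 / ([Tl³⁺]·[Fe²⁺]^2); log Q = 2.027.
E = E° − (0.0592/n) log Q = +0.51 − (0.0592/2)(2.027) = +0.450 V.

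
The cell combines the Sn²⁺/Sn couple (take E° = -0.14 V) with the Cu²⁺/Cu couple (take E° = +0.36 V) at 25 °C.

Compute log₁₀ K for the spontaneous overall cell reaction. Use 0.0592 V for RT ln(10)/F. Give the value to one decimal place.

16.9

Cathode: Cu²⁺/Cu; anode: Sn²⁺/Sn. E°cell = +0.50 V, n = 2.
log K = nE°cell / 0.0592 = (2)(+0.50) / 0.0592 = 16.9.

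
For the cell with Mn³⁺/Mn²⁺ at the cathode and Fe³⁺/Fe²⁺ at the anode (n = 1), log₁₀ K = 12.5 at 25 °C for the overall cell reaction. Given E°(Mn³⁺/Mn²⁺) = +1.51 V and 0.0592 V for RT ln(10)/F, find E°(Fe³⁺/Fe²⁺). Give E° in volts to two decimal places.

+0.77 V

E°cell = (0.0592/n)·log K = (0.0592/1)(12.5) = +0.740 V.
Since Mn³⁺/Mn²⁺ is the cathode and Fe³⁺/Fe²⁺ the anode, E°cell = E°(Mn³⁺/Mn²⁺) − E°(Fe³⁺/Fe²⁺).
So E°(Fe³⁺/Fe²⁺) = E°(Mn³⁺/Mn²⁺) − E°cell = (+1.51) − (+0.740) = +0.77 V.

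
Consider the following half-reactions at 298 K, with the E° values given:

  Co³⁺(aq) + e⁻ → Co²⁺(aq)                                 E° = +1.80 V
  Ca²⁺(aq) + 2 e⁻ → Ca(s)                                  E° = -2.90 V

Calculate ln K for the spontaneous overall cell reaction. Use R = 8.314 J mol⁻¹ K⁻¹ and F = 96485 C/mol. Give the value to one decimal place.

366.1

Cathode: Co³⁺/Co²⁺; anode: Ca²⁺/Ca. E°cell = (+1.80) − (-2.90) = +4.70 V, with n = 2.
ΔG° = −nFE° = −RT ln K, so ln K = nFE°/(RT) = (2)(96485)(+4.70) / ((8.314)(298)) = 366.068.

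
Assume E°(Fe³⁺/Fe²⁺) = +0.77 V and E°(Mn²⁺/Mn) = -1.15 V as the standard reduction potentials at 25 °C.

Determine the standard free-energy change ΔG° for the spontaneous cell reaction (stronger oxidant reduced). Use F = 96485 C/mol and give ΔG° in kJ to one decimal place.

-370.5 kJ

Fe³⁺/Fe²⁺ (E° = +0.77 V) is the cathode; Mn²⁺/Mn (E° = -1.15 V) is the anode, so E°cell = +1.92 V.
Balancing electrons gives n = 2 (lcm of 1 and 2).
ΔG° = −nFE° = −(2)(96485)(+1.92) = -370,502 J = -370.5 kJ.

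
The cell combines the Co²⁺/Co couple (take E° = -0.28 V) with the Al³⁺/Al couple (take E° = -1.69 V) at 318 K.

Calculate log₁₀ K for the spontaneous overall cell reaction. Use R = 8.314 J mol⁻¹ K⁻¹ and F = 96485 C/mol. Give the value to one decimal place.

134.1

Cathode: Co²⁺/Co; anode: Al³⁺/Al. E°cell = (-0.28) − (-1.69) = +1.41 V, with n = 6.
ΔG° = −nFE° = −RT ln K, so ln K = nFE°/(RT) = (6)(96485)(+1.41) / ((8.314)(318)) = 308.740.
log₁₀ K = 308.740 / ln 10 = 134.1.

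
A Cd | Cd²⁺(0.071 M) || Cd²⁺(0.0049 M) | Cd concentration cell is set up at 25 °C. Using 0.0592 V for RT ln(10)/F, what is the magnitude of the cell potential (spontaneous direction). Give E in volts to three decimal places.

For a concentration cell E°cell = 0. The 0.071 M side is the cathode (reduction is favoured where [Cd²⁺] is higher).
With n = 2, E = −(0.0592/2) log([Cd²⁺]ₐₙ/[Cd²⁺]꜀ₐₜ) = −(0.0592/2) log(0.0049/0.071) = −(0.0592/2)(-1.161) = +0.034 V.

+0.034 V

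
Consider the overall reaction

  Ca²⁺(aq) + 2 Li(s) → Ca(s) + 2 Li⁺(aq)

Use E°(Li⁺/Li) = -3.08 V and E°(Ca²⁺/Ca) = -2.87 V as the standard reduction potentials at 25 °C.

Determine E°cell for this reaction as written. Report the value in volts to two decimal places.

+0.21 V

The Ca²⁺/Ca couple has the higher reduction potential, so it is the cathode; Li⁺/Li is oxidised at the anode.
E°cell = E°(cathode) − E°(anode) = (-2.87) − (-3.08) = +0.21 V.
Since E°cell > 0, the reaction is spontaneous under standard conditions.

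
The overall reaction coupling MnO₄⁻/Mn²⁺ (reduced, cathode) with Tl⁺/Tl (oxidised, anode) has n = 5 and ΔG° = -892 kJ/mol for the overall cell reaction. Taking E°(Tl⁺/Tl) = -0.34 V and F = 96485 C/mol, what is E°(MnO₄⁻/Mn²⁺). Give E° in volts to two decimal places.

+1.51 V

E°cell = −ΔG°/(nF) = −(-892×10³)/((5)(96485)) = +1.849 V.
Since MnO₄⁻/Mn²⁺ is the cathode and Tl⁺/Tl the anode, E°cell = E°(MnO₄⁻/Mn²⁺) − E°(Tl⁺/Tl).
So E°(MnO₄⁻/Mn²⁺) = E°cell + E°(Tl⁺/Tl) = +1.849 + (-0.34) = +1.51 V.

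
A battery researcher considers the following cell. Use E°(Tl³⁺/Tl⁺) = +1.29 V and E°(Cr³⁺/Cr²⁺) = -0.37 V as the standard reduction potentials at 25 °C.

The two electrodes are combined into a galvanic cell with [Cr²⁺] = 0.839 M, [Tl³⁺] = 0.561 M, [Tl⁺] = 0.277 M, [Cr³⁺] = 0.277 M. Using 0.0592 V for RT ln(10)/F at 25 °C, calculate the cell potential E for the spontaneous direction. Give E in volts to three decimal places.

Tl³⁺/Tl⁺ is the cathode (higher E°), Cr³⁺/Cr²⁺ the anode: E°cell = +1.29 − (-0.37) = +1.66 V, n = 2.
Overall: Tl³⁺(aq) + 2 Cr²⁺(aq) → Tl⁺(aq) + 2 Cr³⁺(aq)
Q = [Tl⁺]·[Cr³⁺]^2 / ([Tl³⁺]·[Cr²⁺]^2); log Q = -1.269.
E = E° − (0.0592/n) log Q = +1.66 − (0.0592/2)(-1.269) = +1.698 V.

+1.698 V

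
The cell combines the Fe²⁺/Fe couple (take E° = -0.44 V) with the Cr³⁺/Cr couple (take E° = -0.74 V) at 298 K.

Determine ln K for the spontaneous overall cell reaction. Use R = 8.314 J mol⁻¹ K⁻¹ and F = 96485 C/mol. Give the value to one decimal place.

70.1

Cathode: Fe²⁺/Fe; anode: Cr³⁺/Cr. E°cell = (-0.44) − (-0.74) = +0.30 V, with n = 6.
ΔG° = −nFE° = −RT ln K, so ln K = nFE°/(RT) = (6)(96485)(+0.30) / ((8.314)(298)) = 70.098.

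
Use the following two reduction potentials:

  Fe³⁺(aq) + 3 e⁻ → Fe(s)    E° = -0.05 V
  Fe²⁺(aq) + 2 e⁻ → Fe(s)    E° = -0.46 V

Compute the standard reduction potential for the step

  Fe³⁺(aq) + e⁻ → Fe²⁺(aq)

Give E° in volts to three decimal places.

+0.770 V

Sequential free energies add, so n₃E°₃ = n₁E°₁ + n₂E°₂.
With n₃ = 3, and the known step contributing 2×(-0.46) V, the unknown satisfies 1·E° = 3×(-0.05) − 2×(-0.46) = +0.770.
E° = +0.770 / 1 = +0.770 V.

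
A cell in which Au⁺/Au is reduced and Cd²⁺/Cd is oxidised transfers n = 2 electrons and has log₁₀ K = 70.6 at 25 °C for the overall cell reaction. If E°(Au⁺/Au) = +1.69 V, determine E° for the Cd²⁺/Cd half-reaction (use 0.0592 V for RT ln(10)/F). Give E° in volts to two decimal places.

E°cell = (0.0592/n)·log K = (0.0592/2)(70.6) = +2.090 V.
Since Au⁺/Au is the cathode and Cd²⁺/Cd the anode, E°cell = E°(Au⁺/Au) − E°(Cd²⁺/Cd).
So E°(Cd²⁺/Cd) = E°(Au⁺/Au) − E°cell = (+1.69) − (+2.090) = -0.40 V.

-0.40 V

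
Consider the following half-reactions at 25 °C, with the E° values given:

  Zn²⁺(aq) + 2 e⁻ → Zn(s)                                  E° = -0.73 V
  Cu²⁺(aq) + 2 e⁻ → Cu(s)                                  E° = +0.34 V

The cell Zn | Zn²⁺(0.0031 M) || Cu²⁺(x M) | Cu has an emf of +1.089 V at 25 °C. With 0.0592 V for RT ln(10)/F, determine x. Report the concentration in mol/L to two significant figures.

0.014 M

Cu²⁺/Cu is the cathode, Zn²⁺/Zn the anode: E°cell = +1.07 V, n = 2.
Overall reaction: Cu²⁺(aq) + Zn(s) → Cu(s) + Zn²⁺(aq); Q = [Zn²⁺]^1/[Cu²⁺]^1.
From E = E° − (0.0592/n) log Q: log Q = (E° − E)·n/0.0592 = (+1.07 − (+1.089))·2/0.0592 = -0.6419.
So 1·log[Cu²⁺] = 1·log(0.0031) − log Q = -2.5086 − (-0.6419) = -1.8667; [Cu²⁺] = 10^(-1.8667) ≈ 0.014 M.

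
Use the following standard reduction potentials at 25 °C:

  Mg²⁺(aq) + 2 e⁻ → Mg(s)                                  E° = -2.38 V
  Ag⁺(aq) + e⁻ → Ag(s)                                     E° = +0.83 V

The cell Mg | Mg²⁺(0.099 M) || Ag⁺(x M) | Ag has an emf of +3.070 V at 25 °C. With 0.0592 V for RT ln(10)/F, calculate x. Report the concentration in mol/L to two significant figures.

Ag⁺/Ag is the cathode, Mg²⁺/Mg the anode: E°cell = +3.21 V, n = 2.
Overall reaction: 2 Ag⁺(aq) + Mg(s) → 2 Ag(s) + Mg²⁺(aq); Q = [Mg²⁺]^1/[Ag⁺]^2.
From E = E° − (0.0592/n) log Q: log Q = (E° − E)·n/0.0592 = (+3.21 − (+3.070))·2/0.0592 = 4.7297.
So 2·log[Ag⁺] = 1·log(0.099) − log Q = -1.0044 − (4.7297) = -5.7341; log[Ag⁺] = -5.7341 / 2 = -2.8670; [Ag⁺] = 10^(-2.8670) ≈ 0.0014 M.

0.0014 M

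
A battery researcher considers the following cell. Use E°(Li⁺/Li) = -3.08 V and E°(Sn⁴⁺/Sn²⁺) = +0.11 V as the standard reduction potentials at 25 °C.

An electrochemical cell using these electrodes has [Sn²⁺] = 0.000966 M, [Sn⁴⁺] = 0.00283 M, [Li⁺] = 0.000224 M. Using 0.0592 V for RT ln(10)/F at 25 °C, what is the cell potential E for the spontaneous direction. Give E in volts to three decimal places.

Sn⁴⁺/Sn²⁺ is the cathode (higher E°), Li⁺/Li the anode: E°cell = +0.11 − (-3.08) = +3.19 V, n = 2.
Overall: Sn⁴⁺(aq) + 2 Li(s) → Sn²⁺(aq) + 2 Li⁺(aq)
Q = [Sn²⁺]·[Li⁺]^2 / ([Sn⁴⁺]); log Q = -7.766.
E = E° − (0.0592/n) log Q = +3.19 − (0.0592/2)(-7.766) = +3.420 V.

+3.420 V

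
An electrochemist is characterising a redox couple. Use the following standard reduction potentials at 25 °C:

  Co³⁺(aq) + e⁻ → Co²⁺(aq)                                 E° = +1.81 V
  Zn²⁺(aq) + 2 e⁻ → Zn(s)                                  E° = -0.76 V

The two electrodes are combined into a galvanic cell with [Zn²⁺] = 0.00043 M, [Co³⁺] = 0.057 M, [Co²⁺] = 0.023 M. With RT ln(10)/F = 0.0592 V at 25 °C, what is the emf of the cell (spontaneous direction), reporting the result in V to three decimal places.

+2.693 V

Co³⁺/Co²⁺ is the cathode (higher E°), Zn²⁺/Zn the anode: E°cell = +1.81 − (-0.76) = +2.57 V, n = 2.
Overall: 2 Co³⁺(aq) + Zn(s) → 2 Co²⁺(aq) + Zn²⁺(aq)
Q = [Co²⁺]^2·[Zn²⁺] / ([Co³⁺]^2); log Q = -4.155.
E = E° − (0.0592/n) log Q = +2.57 − (0.0592/2)(-4.155) = +2.693 V.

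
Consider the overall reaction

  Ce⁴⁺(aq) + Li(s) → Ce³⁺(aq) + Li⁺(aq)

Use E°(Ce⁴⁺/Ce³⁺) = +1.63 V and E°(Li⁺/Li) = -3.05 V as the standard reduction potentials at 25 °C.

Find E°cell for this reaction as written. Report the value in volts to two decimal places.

The Ce⁴⁺/Ce³⁺ couple has the higher reduction potential, so it is the cathode; Li⁺/Li is oxidised at the anode.
E°cell = E°(cathode) − E°(anode) = (+1.63) − (-3.05) = +4.68 V.
Since E°cell > 0, the reaction is spontaneous under standard conditions.

+4.68 V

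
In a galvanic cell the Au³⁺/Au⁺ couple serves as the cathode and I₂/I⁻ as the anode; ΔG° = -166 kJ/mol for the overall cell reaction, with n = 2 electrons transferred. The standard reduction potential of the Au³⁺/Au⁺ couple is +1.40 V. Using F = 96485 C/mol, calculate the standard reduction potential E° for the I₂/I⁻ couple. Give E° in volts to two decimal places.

E°cell = −ΔG°/(nF) = −(-166×10³)/((2)(96485)) = +0.860 V.
Since Au³⁺/Au⁺ is the cathode and I₂/I⁻ the anode, E°cell = E°(Au³⁺/Au⁺) − E°(I₂/I⁻).
So E°(I₂/I⁻) = E°(Au³⁺/Au⁺) − E°cell = (+1.40) − (+0.860) = +0.54 V.

+0.54 V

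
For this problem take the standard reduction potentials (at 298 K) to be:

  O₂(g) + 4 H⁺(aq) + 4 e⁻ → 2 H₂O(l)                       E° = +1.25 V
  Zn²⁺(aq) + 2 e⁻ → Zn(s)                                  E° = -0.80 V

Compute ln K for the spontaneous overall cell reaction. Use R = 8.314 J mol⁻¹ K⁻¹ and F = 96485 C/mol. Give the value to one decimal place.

Cathode: O₂/H₂O; anode: Zn²⁺/Zn. E°cell = (+1.25) − (-0.80) = +2.05 V, with n = 4.
ΔG° = −nFE° = −RT ln K, so ln K = nFE°/(RT) = (4)(96485)(+2.05) / ((8.314)(298)) = 319.336.

319.3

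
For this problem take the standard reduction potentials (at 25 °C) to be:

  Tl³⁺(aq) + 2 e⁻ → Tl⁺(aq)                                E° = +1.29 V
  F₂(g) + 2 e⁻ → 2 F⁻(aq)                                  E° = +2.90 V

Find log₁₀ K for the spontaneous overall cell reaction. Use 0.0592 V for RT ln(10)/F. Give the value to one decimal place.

Cathode: F₂/F⁻; anode: Tl³⁺/Tl⁺. E°cell = +1.61 V, n = 2.
log K = nE°cell / 0.0592 = (2)(+1.61) / 0.0592 = 54.4.

54.4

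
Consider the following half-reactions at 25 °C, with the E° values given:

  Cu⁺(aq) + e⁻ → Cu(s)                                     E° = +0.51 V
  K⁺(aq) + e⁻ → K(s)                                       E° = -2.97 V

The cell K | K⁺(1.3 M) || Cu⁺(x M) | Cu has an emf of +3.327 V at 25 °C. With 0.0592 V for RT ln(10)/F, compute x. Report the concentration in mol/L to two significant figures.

Cu⁺/Cu is the cathode, K⁺/K the anode: E°cell = +3.48 V, n = 1.
Overall reaction: Cu⁺(aq) + K(s) → Cu(s) + K⁺(aq); Q = [K⁺]^1/[Cu⁺]^1.
From E = E° − (0.0592/n) log Q: log Q = (E° − E)·n/0.0592 = (+3.48 − (+3.327))·1/0.0592 = 2.5845.
So 1·log[Cu⁺] = 1·log(1.3) − log Q = 0.1139 − (2.5845) = -2.4706; [Cu⁺] = 10^(-2.4706) ≈ 0.0034 M.

0.0034 M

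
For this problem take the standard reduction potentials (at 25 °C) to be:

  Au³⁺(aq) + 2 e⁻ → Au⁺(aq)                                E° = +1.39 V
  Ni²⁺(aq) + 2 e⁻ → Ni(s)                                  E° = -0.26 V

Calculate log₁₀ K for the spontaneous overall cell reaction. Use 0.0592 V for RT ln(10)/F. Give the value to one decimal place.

Cathode: Au³⁺/Au⁺; anode: Ni²⁺/Ni. E°cell = +1.65 V, n = 2.
log K = nE°cell / 0.0592 = (2)(+1.65) / 0.0592 = 55.7.

55.7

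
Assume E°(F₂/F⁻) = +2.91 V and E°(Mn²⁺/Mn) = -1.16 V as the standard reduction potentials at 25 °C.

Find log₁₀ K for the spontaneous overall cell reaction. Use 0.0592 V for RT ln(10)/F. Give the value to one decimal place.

137.5

Cathode: F₂/F⁻; anode: Mn²⁺/Mn. E°cell = +4.07 V, n = 2.
log K = nE°cell / 0.0592 = (2)(+4.07) / 0.0592 = 137.5.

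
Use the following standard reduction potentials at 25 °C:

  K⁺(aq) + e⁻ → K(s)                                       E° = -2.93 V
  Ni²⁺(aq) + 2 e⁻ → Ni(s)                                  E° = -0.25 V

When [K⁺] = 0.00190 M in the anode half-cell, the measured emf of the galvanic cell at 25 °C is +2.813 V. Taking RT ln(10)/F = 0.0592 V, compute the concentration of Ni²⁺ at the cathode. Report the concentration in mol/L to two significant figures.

0.11 M

Ni²⁺/Ni is the cathode, K⁺/K the anode: E°cell = +2.68 V, n = 2.
Overall reaction: Ni²⁺(aq) + 2 K(s) → Ni(s) + 2 K⁺(aq); Q = [K⁺]^2/[Ni²⁺]^1.
From E = E° − (0.0592/n) log Q: log Q = (E° − E)·n/0.0592 = (+2.68 − (+2.813))·2/0.0592 = -4.4932.
So 1·log[Ni²⁺] = 2·log(0.0019) − log Q = -5.4425 − (-4.4932) = -0.9493; [Ni²⁺] = 10^(-0.9493) ≈ 0.11 M.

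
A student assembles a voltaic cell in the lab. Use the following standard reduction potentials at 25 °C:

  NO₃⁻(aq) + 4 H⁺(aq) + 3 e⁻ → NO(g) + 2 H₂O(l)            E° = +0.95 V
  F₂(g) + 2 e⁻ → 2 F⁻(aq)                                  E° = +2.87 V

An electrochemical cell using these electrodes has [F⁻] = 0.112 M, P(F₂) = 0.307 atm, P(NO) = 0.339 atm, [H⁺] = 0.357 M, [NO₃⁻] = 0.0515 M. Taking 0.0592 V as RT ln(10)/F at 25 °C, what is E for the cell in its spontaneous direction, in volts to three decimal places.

F₂/F⁻ is the cathode (higher E°), NO₃⁻/NO the anode: E°cell = +2.87 − (+0.95) = +1.92 V, n = 6.
Overall: 3 F₂(g) + 2 NO(g) + 4 H₂O(l) → 6 F⁻(aq) + 2 NO₃⁻(aq) + 8 H⁺(aq)
Q = [F⁻]^6·[NO₃⁻]^2·[H⁺]^8 / (P(F₂)^3·P(NO)^2); log Q = -9.382.
E = E° − (0.0592/n) log Q = +1.92 − (0.0592/6)(-9.382) = +2.013 V.

+2.013 V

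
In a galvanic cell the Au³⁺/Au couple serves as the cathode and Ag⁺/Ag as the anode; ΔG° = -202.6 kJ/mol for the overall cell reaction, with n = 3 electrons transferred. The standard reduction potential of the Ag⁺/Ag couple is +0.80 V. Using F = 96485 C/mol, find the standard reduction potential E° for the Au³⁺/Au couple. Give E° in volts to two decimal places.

+1.50 V

E°cell = −ΔG°/(nF) = −(-202.6×10³)/((3)(96485)) = +0.700 V.
Since Au³⁺/Au is the cathode and Ag⁺/Ag the anode, E°cell = E°(Au³⁺/Au) − E°(Ag⁺/Ag).
So E°(Au³⁺/Au) = E°cell + E°(Ag⁺/Ag) = +0.700 + (+0.80) = +1.50 V.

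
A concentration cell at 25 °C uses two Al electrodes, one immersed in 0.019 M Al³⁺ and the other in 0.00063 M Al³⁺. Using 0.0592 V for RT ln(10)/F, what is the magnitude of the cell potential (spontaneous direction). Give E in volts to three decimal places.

+0.029 V

For a concentration cell E°cell = 0. The 0.019 M side is the cathode (reduction is favoured where [Al³⁺] is higher).
With n = 3, E = −(0.0592/3) log([Al³⁺]ₐₙ/[Al³⁺]꜀ₐₜ) = −(0.0592/3) log(0.00063/0.019) = −(0.0592/3)(-1.479) = +0.029 V.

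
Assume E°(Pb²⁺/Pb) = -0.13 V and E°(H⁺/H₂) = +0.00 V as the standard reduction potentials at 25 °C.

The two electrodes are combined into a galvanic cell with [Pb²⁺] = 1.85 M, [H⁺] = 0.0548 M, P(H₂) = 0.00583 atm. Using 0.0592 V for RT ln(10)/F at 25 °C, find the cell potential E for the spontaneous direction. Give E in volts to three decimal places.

H⁺/H₂ is the cathode (higher E°), Pb²⁺/Pb the anode: E°cell = +0.00 − (-0.13) = +0.13 V, n = 2.
Overall: 2 H⁺(aq) + Pb(s) → H₂(g) + Pb²⁺(aq)
Q = P(H₂)·[Pb²⁺] / ([H⁺]^2); log Q = 0.555.
E = E° − (0.0592/n) log Q = +0.13 − (0.0592/2)(0.555) = +0.114 V.

+0.114 V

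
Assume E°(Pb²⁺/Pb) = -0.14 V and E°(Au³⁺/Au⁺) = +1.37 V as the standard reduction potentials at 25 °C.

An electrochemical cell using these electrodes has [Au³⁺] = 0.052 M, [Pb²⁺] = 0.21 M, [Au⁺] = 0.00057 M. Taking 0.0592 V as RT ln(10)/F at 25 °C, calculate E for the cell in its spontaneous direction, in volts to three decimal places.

+1.588 V

Au³⁺/Au⁺ is the cathode (higher E°), Pb²⁺/Pb the anode: E°cell = +1.37 − (-0.14) = +1.51 V, n = 2.
Overall: Au³⁺(aq) + Pb(s) → Au⁺(aq) + Pb²⁺(aq)
Q = [Au⁺]·[Pb²⁺] / ([Au³⁺]); log Q = -2.638.
E = E° − (0.0592/n) log Q = +1.51 − (0.0592/2)(-2.638) = +1.588 V.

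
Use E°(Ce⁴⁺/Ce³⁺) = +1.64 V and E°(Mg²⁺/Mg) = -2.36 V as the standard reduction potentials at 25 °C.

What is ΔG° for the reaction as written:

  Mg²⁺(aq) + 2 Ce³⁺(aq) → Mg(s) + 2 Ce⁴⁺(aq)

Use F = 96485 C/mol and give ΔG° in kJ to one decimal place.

As written, Mg²⁺/Mg is reduced (cathode) and Ce⁴⁺/Ce³⁺ is oxidised (anode), so E°cell = (-2.36) − (+1.64) = -4.00 V.
Balancing electrons gives n = 2.
ΔG° = −nFE° = −(2)(96485)(-4.00) = 771,880 J = +771.9 kJ.

+771.9 kJ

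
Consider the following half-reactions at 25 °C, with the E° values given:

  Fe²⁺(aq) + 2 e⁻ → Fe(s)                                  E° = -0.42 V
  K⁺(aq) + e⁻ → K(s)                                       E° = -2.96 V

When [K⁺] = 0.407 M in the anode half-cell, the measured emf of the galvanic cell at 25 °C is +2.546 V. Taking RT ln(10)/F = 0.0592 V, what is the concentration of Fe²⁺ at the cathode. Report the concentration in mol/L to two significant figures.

0.26 M

Fe²⁺/Fe is the cathode, K⁺/K the anode: E°cell = +2.54 V, n = 2.
Overall reaction: Fe²⁺(aq) + 2 K(s) → Fe(s) + 2 K⁺(aq); Q = [K⁺]^2/[Fe²⁺]^1.
From E = E° − (0.0592/n) log Q: log Q = (E° − E)·n/0.0592 = (+2.54 − (+2.546))·2/0.0592 = -0.2027.
So 1·log[Fe²⁺] = 2·log(0.407) − log Q = -0.7808 − (-0.2027) = -0.5781; [Fe²⁺] = 10^(-0.5781) ≈ 0.26 M.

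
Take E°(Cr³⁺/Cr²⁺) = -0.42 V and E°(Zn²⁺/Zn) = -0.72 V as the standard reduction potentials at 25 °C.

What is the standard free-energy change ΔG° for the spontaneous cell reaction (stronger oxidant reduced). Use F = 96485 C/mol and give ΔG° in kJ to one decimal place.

-57.9 kJ

Cr³⁺/Cr²⁺ (E° = -0.42 V) is the cathode; Zn²⁺/Zn (E° = -0.72 V) is the anode, so E°cell = +0.30 V.
Balancing electrons gives n = 2 (lcm of 1 and 2).
ΔG° = −nFE° = −(2)(96485)(+0.30) = -57,891 J = -57.9 kJ.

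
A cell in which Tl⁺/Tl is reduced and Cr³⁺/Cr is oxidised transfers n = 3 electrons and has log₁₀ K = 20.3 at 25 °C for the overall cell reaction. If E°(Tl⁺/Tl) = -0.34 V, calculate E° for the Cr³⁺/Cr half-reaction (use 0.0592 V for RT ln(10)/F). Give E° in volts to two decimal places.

-0.74 V

E°cell = (0.0592/n)·log K = (0.0592/3)(20.3) = +0.401 V.
Since Tl⁺/Tl is the cathode and Cr³⁺/Cr the anode, E°cell = E°(Tl⁺/Tl) − E°(Cr³⁺/Cr).
So E°(Cr³⁺/Cr) = E°(Tl⁺/Tl) − E°cell = (-0.34) − (+0.401) = -0.74 V.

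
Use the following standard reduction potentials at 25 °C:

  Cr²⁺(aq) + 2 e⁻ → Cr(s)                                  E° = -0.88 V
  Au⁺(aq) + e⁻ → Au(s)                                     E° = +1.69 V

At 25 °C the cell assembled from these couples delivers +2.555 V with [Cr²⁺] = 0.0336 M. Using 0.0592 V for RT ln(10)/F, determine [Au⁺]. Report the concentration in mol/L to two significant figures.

Au⁺/Au is the cathode, Cr²⁺/Cr the anode: E°cell = +2.57 V, n = 2.
Overall reaction: 2 Au⁺(aq) + Cr(s) → 2 Au(s) + Cr²⁺(aq); Q = [Cr²⁺]^1/[Au⁺]^2.
From E = E° − (0.0592/n) log Q: log Q = (E° − E)·n/0.0592 = (+2.57 − (+2.555))·2/0.0592 = 0.5068.
So 2·log[Au⁺] = 1·log(0.0336) − log Q = -1.4737 − (0.5068) = -1.9805; log[Au⁺] = -1.9805 / 2 = -0.9902; [Au⁺] = 10^(-0.9902) ≈ 0.10 M.

0.10 M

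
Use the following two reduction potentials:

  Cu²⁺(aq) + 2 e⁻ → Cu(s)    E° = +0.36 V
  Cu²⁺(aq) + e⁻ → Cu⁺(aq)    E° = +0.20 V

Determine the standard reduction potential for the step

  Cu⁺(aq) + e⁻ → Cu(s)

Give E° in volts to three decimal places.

+0.520 V

Sequential free energies add, so n₃E°₃ = n₁E°₁ + n₂E°₂.
With n₃ = 2, and the known step contributing 1×(+0.20) V, the unknown satisfies 1·E° = 2×(+0.36) − 1×(+0.20) = +0.520.
E° = +0.520 / 1 = +0.520 V.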